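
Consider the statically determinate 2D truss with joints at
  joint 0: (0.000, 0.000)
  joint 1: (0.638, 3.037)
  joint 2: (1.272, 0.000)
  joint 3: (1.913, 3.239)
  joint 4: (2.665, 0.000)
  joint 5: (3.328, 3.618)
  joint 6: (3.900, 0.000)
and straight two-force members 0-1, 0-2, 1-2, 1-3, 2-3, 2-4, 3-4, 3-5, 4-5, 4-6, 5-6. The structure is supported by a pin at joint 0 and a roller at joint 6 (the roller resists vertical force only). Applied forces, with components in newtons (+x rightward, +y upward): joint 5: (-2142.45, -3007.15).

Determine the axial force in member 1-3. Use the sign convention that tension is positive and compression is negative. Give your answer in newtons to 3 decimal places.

N=7 nodes, M=11 members, R=3 reactions → 2N=14, M+R=14
member 0 (0-1): L=3.1033, (cx,cy)=(0.2056,0.9786)
member 1 (0-2): L=1.2720, (cx,cy)=(1.0000,0.0000)
member 2 (1-2): L=3.1025, (cx,cy)=(0.2044,-0.9789)
member 3 (1-3): L=1.2909, (cx,cy)=(0.9877,0.1565)
member 4 (2-3): L=3.3018, (cx,cy)=(0.1941,0.9810)
member 5 (2-4): L=1.3930, (cx,cy)=(1.0000,0.0000)
member 6 (3-4): L=3.3252, (cx,cy)=(0.2262,-0.9741)
member 7 (3-5): L=1.4649, (cx,cy)=(0.9660,0.2587)
member 8 (4-5): L=3.6782, (cx,cy)=(0.1802,0.9836)
member 9 (4-6): L=1.2350, (cx,cy)=(1.0000,0.0000)
member 10 (5-6): L=3.6629, (cx,cy)=(0.1562,-0.9877)
solve A·x = −loads:
  F[0-1] = -2481.5934 N (compression)
  F[0-2] = -1632.2636 N (compression)
  F[1-2] = +2321.5819 N (tension)
  F[1-3] = -996.8897 N (compression)
  F[2-3] = -2316.6653 N (compression)
  F[2-4] = -708.0939 N (compression)
  F[3-4] = +1975.9026 N (tension)
  F[3-5] = -1947.5279 N (compression)
  F[4-5] = -1956.7592 N (compression)
  F[4-6] = +91.4705 N (tension)
  F[5-6] = -585.7530 N (compression)
  Rx@0 = +2142.4500 N
  Ry@0 = +2428.5831 N
  Ry@6 = +578.5669 N

-996.890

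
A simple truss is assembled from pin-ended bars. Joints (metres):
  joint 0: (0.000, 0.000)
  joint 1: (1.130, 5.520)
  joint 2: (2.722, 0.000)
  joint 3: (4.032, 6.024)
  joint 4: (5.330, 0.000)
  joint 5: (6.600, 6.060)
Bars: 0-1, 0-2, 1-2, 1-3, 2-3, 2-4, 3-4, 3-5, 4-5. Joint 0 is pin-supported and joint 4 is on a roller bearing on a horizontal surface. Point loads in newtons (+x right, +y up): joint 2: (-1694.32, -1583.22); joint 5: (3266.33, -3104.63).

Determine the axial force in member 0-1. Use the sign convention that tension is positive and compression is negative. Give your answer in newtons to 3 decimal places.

3755.053

N=6 nodes, M=9 members, R=3 reactions → 2N=12, M+R=12
member 0 (0-1): L=5.6345, (cx,cy)=(0.2006,0.9797)
member 1 (0-2): L=2.7220, (cx,cy)=(1.0000,0.0000)
member 2 (1-2): L=5.7450, (cx,cy)=(0.2771,-0.9608)
member 3 (1-3): L=2.9454, (cx,cy)=(0.9853,0.1711)
member 4 (2-3): L=6.1648, (cx,cy)=(0.2125,0.9772)
member 5 (2-4): L=2.6080, (cx,cy)=(1.0000,0.0000)
member 6 (3-4): L=6.1623, (cx,cy)=(0.2106,-0.9776)
member 7 (3-5): L=2.5683, (cx,cy)=(0.9999,0.0140)
member 8 (4-5): L=6.1916, (cx,cy)=(0.2051,0.9787)
solve A·x = −loads:
  F[0-1] = +3755.0526 N (tension)
  F[0-2] = +818.9301 N (tension)
  F[1-2] = -3516.4484 N (compression)
  F[1-3] = +1753.3868 N (tension)
  F[2-3] = +5077.9279 N (tension)
  F[2-4] = +459.7584 N (tension)
  F[3-4] = -5326.4113 N (compression)
  F[3-5] = +3928.8979 N (tension)
  F[4-5] = -3228.3441 N (compression)
  Rx@0 = -1572.0100 N
  Ry@0 = -3678.7621 N
  Ry@4 = +8366.6121 N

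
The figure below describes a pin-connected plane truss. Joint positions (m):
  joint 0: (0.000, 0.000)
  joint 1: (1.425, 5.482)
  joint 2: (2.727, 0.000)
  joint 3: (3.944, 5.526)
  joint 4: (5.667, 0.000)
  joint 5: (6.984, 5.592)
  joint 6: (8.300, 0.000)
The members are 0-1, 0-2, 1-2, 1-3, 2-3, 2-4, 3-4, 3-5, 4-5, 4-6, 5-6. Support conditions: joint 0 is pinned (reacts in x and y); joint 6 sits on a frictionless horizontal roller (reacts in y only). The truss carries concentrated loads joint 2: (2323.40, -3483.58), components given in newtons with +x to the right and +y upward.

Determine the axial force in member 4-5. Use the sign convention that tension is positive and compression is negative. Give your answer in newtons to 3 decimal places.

1187.941

N=7 nodes, M=11 members, R=3 reactions → 2N=14, M+R=14
member 0 (0-1): L=5.6642, (cx,cy)=(0.2516,0.9678)
member 1 (0-2): L=2.7270, (cx,cy)=(1.0000,0.0000)
member 2 (1-2): L=5.6345, (cx,cy)=(0.2311,-0.9729)
member 3 (1-3): L=2.5194, (cx,cy)=(0.9998,0.0175)
member 4 (2-3): L=5.6584, (cx,cy)=(0.2151,0.9766)
member 5 (2-4): L=2.9400, (cx,cy)=(1.0000,0.0000)
member 6 (3-4): L=5.7884, (cx,cy)=(0.2977,-0.9547)
member 7 (3-5): L=3.0407, (cx,cy)=(0.9998,0.0217)
member 8 (4-5): L=5.7450, (cx,cy)=(0.2292,0.9734)
member 9 (4-6): L=2.6330, (cx,cy)=(1.0000,0.0000)
member 10 (5-6): L=5.7448, (cx,cy)=(0.2291,-0.9734)
solve A·x = −loads:
  F[0-1] = -2416.7674 N (compression)
  F[0-2] = +2931.4126 N (tension)
  F[1-2] = +2383.2978 N (tension)
  F[1-3] = -1158.9138 N (compression)
  F[2-3] = +1192.6976 N (tension)
  F[2-4] = +902.2145 N (tension)
  F[3-4] = -1211.2087 N (compression)
  F[3-5] = -541.8077 N (compression)
  F[4-5] = +1187.9409 N (tension)
  F[4-6] = +269.3528 N (tension)
  F[5-6] = -1175.8121 N (compression)
  Rx@0 = -2323.4000 N
  Ry@0 = +2339.0351 N
  Ry@6 = +1144.5449 N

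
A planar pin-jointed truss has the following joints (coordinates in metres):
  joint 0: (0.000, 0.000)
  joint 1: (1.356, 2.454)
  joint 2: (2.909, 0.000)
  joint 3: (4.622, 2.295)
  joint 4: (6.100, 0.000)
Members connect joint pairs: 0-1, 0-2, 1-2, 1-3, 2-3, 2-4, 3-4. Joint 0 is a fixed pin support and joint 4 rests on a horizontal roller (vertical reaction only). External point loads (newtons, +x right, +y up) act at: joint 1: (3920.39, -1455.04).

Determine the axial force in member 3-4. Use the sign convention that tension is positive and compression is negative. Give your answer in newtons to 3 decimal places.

N=5 nodes, M=7 members, R=3 reactions → 2N=10, M+R=10
member 0 (0-1): L=2.8037, (cx,cy)=(0.4836,0.8753)
member 1 (0-2): L=2.9090, (cx,cy)=(1.0000,0.0000)
member 2 (1-2): L=2.9041, (cx,cy)=(0.5348,-0.8450)
member 3 (1-3): L=3.2699, (cx,cy)=(0.9988,-0.0486)
member 4 (2-3): L=2.8638, (cx,cy)=(0.5982,0.8014)
member 5 (2-4): L=3.1910, (cx,cy)=(1.0000,0.0000)
member 6 (3-4): L=2.7297, (cx,cy)=(0.5414,-0.8407)
solve A·x = −loads:
  F[0-1] = +509.0592 N (tension)
  F[0-2] = +3674.1871 N (tension)
  F[1-2] = -2102.3062 N (compression)
  F[1-3] = -2552.9839 N (compression)
  F[2-3] = +2216.7505 N (tension)
  F[2-4] = +1224.0042 N (tension)
  F[3-4] = -2260.6357 N (compression)
  Rx@0 = -3920.3900 N
  Ry@0 = -445.5619 N
  Ry@4 = +1900.6019 N

-2260.636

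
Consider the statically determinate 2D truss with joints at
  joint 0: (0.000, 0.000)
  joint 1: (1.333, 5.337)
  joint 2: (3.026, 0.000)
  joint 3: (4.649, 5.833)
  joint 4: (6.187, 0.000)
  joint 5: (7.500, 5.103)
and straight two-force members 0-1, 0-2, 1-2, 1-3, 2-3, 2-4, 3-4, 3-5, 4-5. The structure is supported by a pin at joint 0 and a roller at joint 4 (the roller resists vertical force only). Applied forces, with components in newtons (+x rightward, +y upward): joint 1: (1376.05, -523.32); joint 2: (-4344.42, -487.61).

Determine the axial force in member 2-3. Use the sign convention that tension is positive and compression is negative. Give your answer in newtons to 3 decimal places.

1731.717

N=6 nodes, M=9 members, R=3 reactions → 2N=12, M+R=12
member 0 (0-1): L=5.5010, (cx,cy)=(0.2423,0.9702)
member 1 (0-2): L=3.0260, (cx,cy)=(1.0000,0.0000)
member 2 (1-2): L=5.5991, (cx,cy)=(0.3024,-0.9532)
member 3 (1-3): L=3.3529, (cx,cy)=(0.9890,0.1479)
member 4 (2-3): L=6.0546, (cx,cy)=(0.2681,0.9634)
member 5 (2-4): L=3.1610, (cx,cy)=(1.0000,0.0000)
member 6 (3-4): L=6.0324, (cx,cy)=(0.2550,-0.9670)
member 7 (3-5): L=2.9430, (cx,cy)=(0.9687,-0.2480)
member 8 (4-5): L=5.2692, (cx,cy)=(0.2492,0.9685)
solve A·x = −loads:
  F[0-1] = +543.5057 N (tension)
  F[0-2] = -3100.0732 N (compression)
  F[1-2] = -1238.7128 N (compression)
  F[1-3] = -879.4729 N (compression)
  F[2-3] = +1731.7168 N (tension)
  F[2-4] = +405.5903 N (tension)
  F[3-4] = -1590.8100 N (compression)
  F[3-5] = -0.0000 N (compression)
  F[4-5] = +0.0000 N (tension)
  Rx@0 = +2968.3700 N
  Ry@0 = -527.3070 N
  Ry@4 = +1538.2370 N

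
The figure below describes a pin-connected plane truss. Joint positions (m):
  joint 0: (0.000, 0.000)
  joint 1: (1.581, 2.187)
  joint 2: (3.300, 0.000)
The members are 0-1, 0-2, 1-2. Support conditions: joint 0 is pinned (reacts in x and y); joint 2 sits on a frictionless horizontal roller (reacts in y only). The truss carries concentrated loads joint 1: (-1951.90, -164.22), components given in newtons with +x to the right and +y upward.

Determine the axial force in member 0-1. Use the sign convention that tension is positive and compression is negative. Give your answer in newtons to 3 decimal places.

-1701.746

N=3 nodes, M=3 members, R=3 reactions → 2N=6, M+R=6
member 0 (0-1): L=2.6986, (cx,cy)=(0.5859,0.8104)
member 1 (0-2): L=3.3000, (cx,cy)=(1.0000,0.0000)
member 2 (1-2): L=2.7817, (cx,cy)=(0.6180,-0.7862)
solve A·x = −loads:
  F[0-1] = -1701.7460 N (compression)
  F[0-2] = -954.9222 N (compression)
  F[1-2] = +1545.2705 N (tension)
  Rx@0 = +1951.9000 N
  Ry@0 = +1379.1211 N
  Ry@2 = -1214.9011 N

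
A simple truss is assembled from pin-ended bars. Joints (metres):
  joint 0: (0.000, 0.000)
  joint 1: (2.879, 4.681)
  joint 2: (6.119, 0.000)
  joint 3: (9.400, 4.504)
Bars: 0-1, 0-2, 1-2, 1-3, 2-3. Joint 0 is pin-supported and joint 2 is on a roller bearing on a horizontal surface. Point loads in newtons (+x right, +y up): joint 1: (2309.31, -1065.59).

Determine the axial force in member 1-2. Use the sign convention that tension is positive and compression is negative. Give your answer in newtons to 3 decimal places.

-2758.253

N=4 nodes, M=5 members, R=3 reactions → 2N=8, M+R=8
member 0 (0-1): L=5.4955, (cx,cy)=(0.5239,0.8518)
member 1 (0-2): L=6.1190, (cx,cy)=(1.0000,0.0000)
member 2 (1-2): L=5.6929, (cx,cy)=(0.5691,-0.8222)
member 3 (1-3): L=6.5234, (cx,cy)=(0.9996,-0.0271)
member 4 (2-3): L=5.5723, (cx,cy)=(0.5888,0.8083)
solve A·x = −loads:
  F[0-1] = +1411.5939 N (tension)
  F[0-2] = +1569.7982 N (tension)
  F[1-2] = -2758.2528 N (compression)
  F[1-3] = -0.0000 N (compression)
  F[2-3] = +0.0000 N (tension)
  Rx@0 = -2309.3100 N
  Ry@0 = -1202.3809 N
  Ry@2 = +2267.9709 N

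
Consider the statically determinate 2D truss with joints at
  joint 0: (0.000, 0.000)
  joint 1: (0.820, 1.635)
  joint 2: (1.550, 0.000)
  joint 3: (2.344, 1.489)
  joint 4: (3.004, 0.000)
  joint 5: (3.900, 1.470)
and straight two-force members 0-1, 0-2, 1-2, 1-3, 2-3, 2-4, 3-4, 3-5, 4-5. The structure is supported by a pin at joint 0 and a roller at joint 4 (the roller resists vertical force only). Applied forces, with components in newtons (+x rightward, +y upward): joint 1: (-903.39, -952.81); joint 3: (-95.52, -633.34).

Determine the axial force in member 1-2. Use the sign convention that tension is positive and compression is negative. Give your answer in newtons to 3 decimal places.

454.684

N=6 nodes, M=9 members, R=3 reactions → 2N=12, M+R=12
member 0 (0-1): L=1.8291, (cx,cy)=(0.4483,0.8939)
member 1 (0-2): L=1.5500, (cx,cy)=(1.0000,0.0000)
member 2 (1-2): L=1.7906, (cx,cy)=(0.4077,-0.9131)
member 3 (1-3): L=1.5310, (cx,cy)=(0.9954,-0.0954)
member 4 (2-3): L=1.6875, (cx,cy)=(0.4705,0.8824)
member 5 (2-4): L=1.4540, (cx,cy)=(1.0000,0.0000)
member 6 (3-4): L=1.6287, (cx,cy)=(0.4052,-0.9142)
member 7 (3-5): L=1.5561, (cx,cy)=(0.9999,-0.0122)
member 8 (4-5): L=1.7215, (cx,cy)=(0.5205,0.8539)
solve A·x = −loads:
  F[0-1] = -1533.6625 N (compression)
  F[0-2] = -311.3589 N (compression)
  F[1-2] = +454.6844 N (tension)
  F[1-3] = +30.6070 N (tension)
  F[2-3] = -470.5211 N (compression)
  F[2-4] = +95.4053 N (tension)
  F[3-4] = -235.4368 N (compression)
  F[3-5] = -0.0000 N (compression)
  F[4-5] = +0.0000 N (tension)
  Rx@0 = +998.9100 N
  Ry@0 = +1370.9099 N
  Ry@4 = +215.2401 N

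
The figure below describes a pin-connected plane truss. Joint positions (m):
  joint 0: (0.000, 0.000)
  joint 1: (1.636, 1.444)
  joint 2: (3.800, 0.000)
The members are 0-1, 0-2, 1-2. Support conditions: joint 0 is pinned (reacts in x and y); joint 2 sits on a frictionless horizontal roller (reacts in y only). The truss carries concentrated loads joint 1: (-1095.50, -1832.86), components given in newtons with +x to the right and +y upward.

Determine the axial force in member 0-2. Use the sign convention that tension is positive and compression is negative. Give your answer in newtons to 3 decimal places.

N=3 nodes, M=3 members, R=3 reactions → 2N=6, M+R=6
member 0 (0-1): L=2.1821, (cx,cy)=(0.7497,0.6617)
member 1 (0-2): L=3.8000, (cx,cy)=(1.0000,0.0000)
member 2 (1-2): L=2.6015, (cx,cy)=(0.8318,-0.5551)
solve A·x = −loads:
  F[0-1] = -2206.3789 N (compression)
  F[0-2] = +558.6903 N (tension)
  F[1-2] = -671.6532 N (compression)
  Rx@0 = +1095.5000 N
  Ry@0 = +1460.0555 N
  Ry@2 = +372.8045 N

558.690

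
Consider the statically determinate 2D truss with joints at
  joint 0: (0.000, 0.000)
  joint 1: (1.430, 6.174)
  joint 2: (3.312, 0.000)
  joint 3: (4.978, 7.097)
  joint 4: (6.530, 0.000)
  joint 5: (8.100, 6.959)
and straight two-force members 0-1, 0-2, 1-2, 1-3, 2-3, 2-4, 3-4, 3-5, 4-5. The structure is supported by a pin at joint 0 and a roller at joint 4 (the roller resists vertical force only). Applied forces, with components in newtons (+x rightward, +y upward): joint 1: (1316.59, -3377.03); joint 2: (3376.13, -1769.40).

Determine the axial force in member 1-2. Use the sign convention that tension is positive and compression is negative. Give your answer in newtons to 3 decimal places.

N=6 nodes, M=9 members, R=3 reactions → 2N=12, M+R=12
member 0 (0-1): L=6.3374, (cx,cy)=(0.2256,0.9742)
member 1 (0-2): L=3.3120, (cx,cy)=(1.0000,0.0000)
member 2 (1-2): L=6.4545, (cx,cy)=(0.2916,-0.9565)
member 3 (1-3): L=3.6661, (cx,cy)=(0.9678,0.2518)
member 4 (2-3): L=7.2899, (cx,cy)=(0.2285,0.9735)
member 5 (2-4): L=3.2180, (cx,cy)=(1.0000,0.0000)
member 6 (3-4): L=7.2647, (cx,cy)=(0.2136,-0.9769)
member 7 (3-5): L=3.1250, (cx,cy)=(0.9990,-0.0442)
member 8 (4-5): L=7.1339, (cx,cy)=(0.2201,0.9755)
solve A·x = −loads:
  F[0-1] = -2324.6000 N (compression)
  F[0-2] = +5217.2499 N (tension)
  F[1-2] = -1541.4011 N (compression)
  F[1-3] = -1437.9978 N (compression)
  F[2-3] = +3332.0001 N (tension)
  F[2-4] = +630.1993 N (tension)
  F[3-4] = -2949.8839 N (compression)
  F[3-5] = -0.0000 N (compression)
  F[4-5] = +0.0000 N (tension)
  Rx@0 = -4692.7200 N
  Ry@0 = +2264.6486 N
  Ry@4 = +2881.7814 N

-1541.401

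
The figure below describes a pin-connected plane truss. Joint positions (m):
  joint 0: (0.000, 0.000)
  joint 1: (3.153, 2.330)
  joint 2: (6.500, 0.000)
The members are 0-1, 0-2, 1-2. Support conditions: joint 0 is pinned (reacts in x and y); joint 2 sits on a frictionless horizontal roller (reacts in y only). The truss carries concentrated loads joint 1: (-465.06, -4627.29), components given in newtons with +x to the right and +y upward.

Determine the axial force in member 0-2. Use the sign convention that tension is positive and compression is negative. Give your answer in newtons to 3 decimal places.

N=3 nodes, M=3 members, R=3 reactions → 2N=6, M+R=6
member 0 (0-1): L=3.9205, (cx,cy)=(0.8042,0.5943)
member 1 (0-2): L=6.5000, (cx,cy)=(1.0000,0.0000)
member 2 (1-2): L=4.0782, (cx,cy)=(0.8207,-0.5713)
solve A·x = −loads:
  F[0-1] = -4289.6724 N (compression)
  F[0-2] = +2984.8424 N (tension)
  F[1-2] = -3636.8794 N (compression)
  Rx@0 = +465.0600 N
  Ry@0 = +2549.4045 N
  Ry@2 = +2077.8855 N

2984.842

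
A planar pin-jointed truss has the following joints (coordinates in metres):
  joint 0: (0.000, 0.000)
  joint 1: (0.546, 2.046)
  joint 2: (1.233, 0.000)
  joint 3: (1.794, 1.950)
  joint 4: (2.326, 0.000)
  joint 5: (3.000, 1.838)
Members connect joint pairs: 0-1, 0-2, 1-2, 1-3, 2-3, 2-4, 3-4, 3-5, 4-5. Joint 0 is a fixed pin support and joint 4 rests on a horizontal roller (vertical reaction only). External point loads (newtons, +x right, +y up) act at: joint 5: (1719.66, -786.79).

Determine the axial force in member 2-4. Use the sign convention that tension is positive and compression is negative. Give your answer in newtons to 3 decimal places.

259.751

N=6 nodes, M=9 members, R=3 reactions → 2N=12, M+R=12
member 0 (0-1): L=2.1176, (cx,cy)=(0.2578,0.9662)
member 1 (0-2): L=1.2330, (cx,cy)=(1.0000,0.0000)
member 2 (1-2): L=2.1583, (cx,cy)=(0.3183,-0.9480)
member 3 (1-3): L=1.2517, (cx,cy)=(0.9971,-0.0767)
member 4 (2-3): L=2.0291, (cx,cy)=(0.2765,0.9610)
member 5 (2-4): L=1.0930, (cx,cy)=(1.0000,0.0000)
member 6 (3-4): L=2.0213, (cx,cy)=(0.2632,-0.9647)
member 7 (3-5): L=1.2112, (cx,cy)=(0.9957,-0.0925)
member 8 (4-5): L=1.9577, (cx,cy)=(0.3443,0.9389)
solve A·x = −loads:
  F[0-1] = +1642.3906 N (tension)
  F[0-2] = +1296.1876 N (tension)
  F[1-2] = -1753.5808 N (compression)
  F[1-3] = +984.5582 N (tension)
  F[2-3] = +1729.7972 N (tension)
  F[2-4] = +259.7507 N (tension)
  F[3-4] = -1831.8008 N (compression)
  F[3-5] = +1950.3981 N (tension)
  F[4-5] = -645.9229 N (compression)
  Rx@0 = -1719.6600 N
  Ry@0 = -1586.8579 N
  Ry@4 = +2373.6479 N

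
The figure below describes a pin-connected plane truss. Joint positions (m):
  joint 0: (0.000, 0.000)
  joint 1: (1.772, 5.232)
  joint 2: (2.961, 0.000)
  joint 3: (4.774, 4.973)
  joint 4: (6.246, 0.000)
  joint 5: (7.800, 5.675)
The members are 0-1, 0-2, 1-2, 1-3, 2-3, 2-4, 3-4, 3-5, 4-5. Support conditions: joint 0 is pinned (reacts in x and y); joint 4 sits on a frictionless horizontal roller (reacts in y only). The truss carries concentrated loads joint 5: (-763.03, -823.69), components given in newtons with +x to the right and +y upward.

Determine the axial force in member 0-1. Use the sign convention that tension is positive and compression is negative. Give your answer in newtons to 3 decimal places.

-515.590

N=6 nodes, M=9 members, R=3 reactions → 2N=12, M+R=12
member 0 (0-1): L=5.5239, (cx,cy)=(0.3208,0.9472)
member 1 (0-2): L=2.9610, (cx,cy)=(1.0000,0.0000)
member 2 (1-2): L=5.3654, (cx,cy)=(0.2216,-0.9751)
member 3 (1-3): L=3.0132, (cx,cy)=(0.9963,-0.0860)
member 4 (2-3): L=5.2932, (cx,cy)=(0.3425,0.9395)
member 5 (2-4): L=3.2850, (cx,cy)=(1.0000,0.0000)
member 6 (3-4): L=5.1863, (cx,cy)=(0.2838,-0.9589)
member 7 (3-5): L=3.1064, (cx,cy)=(0.9741,0.2260)
member 8 (4-5): L=5.8839, (cx,cy)=(0.2641,0.9645)
solve A·x = −loads:
  F[0-1] = -515.5895 N (compression)
  F[0-2] = -597.6361 N (compression)
  F[1-2] = +525.7342 N (tension)
  F[1-3] = -282.9465 N (compression)
  F[2-3] = -545.6691 N (compression)
  F[2-4] = -294.2300 N (compression)
  F[3-4] = +370.4277 N (tension)
  F[3-5] = -589.1789 N (compression)
  F[4-5] = -715.9647 N (compression)
  Rx@0 = +763.0300 N
  Ry@0 = +488.3415 N
  Ry@4 = +335.3485 N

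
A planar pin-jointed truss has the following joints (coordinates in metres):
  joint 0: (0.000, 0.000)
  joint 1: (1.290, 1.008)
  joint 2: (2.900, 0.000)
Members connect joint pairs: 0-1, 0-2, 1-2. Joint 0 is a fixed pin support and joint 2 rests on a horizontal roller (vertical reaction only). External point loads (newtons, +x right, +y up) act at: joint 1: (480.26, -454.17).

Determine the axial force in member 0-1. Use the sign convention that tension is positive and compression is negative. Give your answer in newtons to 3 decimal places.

N=3 nodes, M=3 members, R=3 reactions → 2N=6, M+R=6
member 0 (0-1): L=1.6371, (cx,cy)=(0.7880,0.6157)
member 1 (0-2): L=2.9000, (cx,cy)=(1.0000,0.0000)
member 2 (1-2): L=1.8995, (cx,cy)=(0.8476,-0.5307)
solve A·x = −loads:
  F[0-1] = -138.3934 N (compression)
  F[0-2] = +589.3097 N (tension)
  F[1-2] = -695.2817 N (compression)
  Rx@0 = -480.2600 N
  Ry@0 = +85.2109 N
  Ry@2 = +368.9591 N

-138.393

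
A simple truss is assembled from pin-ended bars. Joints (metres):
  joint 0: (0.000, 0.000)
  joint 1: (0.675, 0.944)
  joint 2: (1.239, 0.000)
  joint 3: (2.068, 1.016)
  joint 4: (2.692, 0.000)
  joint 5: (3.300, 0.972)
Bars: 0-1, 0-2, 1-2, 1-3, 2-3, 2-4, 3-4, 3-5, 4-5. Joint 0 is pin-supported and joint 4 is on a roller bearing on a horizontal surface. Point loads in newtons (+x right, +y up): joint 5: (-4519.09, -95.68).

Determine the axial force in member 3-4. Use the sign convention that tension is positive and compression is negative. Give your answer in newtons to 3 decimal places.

2072.335

N=6 nodes, M=9 members, R=3 reactions → 2N=12, M+R=12
member 0 (0-1): L=1.1605, (cx,cy)=(0.5816,0.8134)
member 1 (0-2): L=1.2390, (cx,cy)=(1.0000,0.0000)
member 2 (1-2): L=1.0997, (cx,cy)=(0.5129,-0.8585)
member 3 (1-3): L=1.3949, (cx,cy)=(0.9987,0.0516)
member 4 (2-3): L=1.3113, (cx,cy)=(0.6322,0.7748)
member 5 (2-4): L=1.4530, (cx,cy)=(1.0000,0.0000)
member 6 (3-4): L=1.1923, (cx,cy)=(0.5233,-0.8521)
member 7 (3-5): L=1.2328, (cx,cy)=(0.9994,-0.0357)
member 8 (4-5): L=1.1465, (cx,cy)=(0.5303,0.8478)
solve A·x = −loads:
  F[0-1] = -1979.3628 N (compression)
  F[0-2] = -3367.8022 N (compression)
  F[1-2] = +1752.1511 N (tension)
  F[1-3] = -2052.6852 N (compression)
  F[2-3] = -1941.3138 N (compression)
  F[2-4] = -1241.8446 N (compression)
  F[3-4] = +2072.3355 N (tension)
  F[3-5] = -4364.5799 N (compression)
  F[4-5] = -296.6005 N (compression)
  Rx@0 = +4519.0900 N
  Ry@0 = +1610.0973 N
  Ry@4 = -1514.4173 N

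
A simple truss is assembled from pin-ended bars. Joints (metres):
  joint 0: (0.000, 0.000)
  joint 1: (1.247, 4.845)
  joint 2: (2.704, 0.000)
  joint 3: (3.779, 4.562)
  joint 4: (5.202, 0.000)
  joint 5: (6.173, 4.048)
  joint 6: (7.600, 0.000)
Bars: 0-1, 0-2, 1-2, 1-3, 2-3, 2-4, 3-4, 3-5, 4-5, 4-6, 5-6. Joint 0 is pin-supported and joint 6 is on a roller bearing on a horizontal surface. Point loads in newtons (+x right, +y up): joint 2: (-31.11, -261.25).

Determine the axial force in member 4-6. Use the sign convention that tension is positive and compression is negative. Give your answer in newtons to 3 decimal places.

N=7 nodes, M=11 members, R=3 reactions → 2N=14, M+R=14
member 0 (0-1): L=5.0029, (cx,cy)=(0.2493,0.9684)
member 1 (0-2): L=2.7040, (cx,cy)=(1.0000,0.0000)
member 2 (1-2): L=5.0593, (cx,cy)=(0.2880,-0.9576)
member 3 (1-3): L=2.5478, (cx,cy)=(0.9938,-0.1111)
member 4 (2-3): L=4.6869, (cx,cy)=(0.2294,0.9733)
member 5 (2-4): L=2.4980, (cx,cy)=(1.0000,0.0000)
member 6 (3-4): L=4.7788, (cx,cy)=(0.2978,-0.9546)
member 7 (3-5): L=2.4486, (cx,cy)=(0.9777,-0.2099)
member 8 (4-5): L=4.1628, (cx,cy)=(0.2333,0.9724)
member 9 (4-6): L=2.3980, (cx,cy)=(1.0000,0.0000)
member 10 (5-6): L=4.2922, (cx,cy)=(0.3325,-0.9431)
solve A·x = −loads:
  F[0-1] = -173.7850 N (compression)
  F[0-2] = +12.2068 N (tension)
  F[1-2] = +187.0894 N (tension)
  F[1-3] = -97.8005 N (compression)
  F[2-3] = +84.3348 N (tension)
  F[2-4] = +77.8522 N (tension)
  F[3-4] = -85.5895 N (compression)
  F[3-5] = -53.5592 N (compression)
  F[4-5] = +84.0246 N (tension)
  F[4-6] = +32.7667 N (tension)
  F[5-6] = -98.5564 N (compression)
  Rx@0 = +31.1100 N
  Ry@0 = +168.3000 N
  Ry@6 = +92.9500 N

32.767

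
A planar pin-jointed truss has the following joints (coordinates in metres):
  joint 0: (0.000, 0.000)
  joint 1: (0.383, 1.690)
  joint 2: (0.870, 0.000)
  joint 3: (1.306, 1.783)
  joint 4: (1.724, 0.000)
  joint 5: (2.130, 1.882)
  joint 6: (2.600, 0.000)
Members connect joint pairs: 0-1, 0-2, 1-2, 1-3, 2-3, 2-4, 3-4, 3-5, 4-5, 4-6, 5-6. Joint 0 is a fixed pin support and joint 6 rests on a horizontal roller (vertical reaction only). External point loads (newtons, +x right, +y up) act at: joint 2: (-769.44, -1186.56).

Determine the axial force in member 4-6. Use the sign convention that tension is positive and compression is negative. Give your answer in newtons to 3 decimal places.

99.155

N=7 nodes, M=11 members, R=3 reactions → 2N=14, M+R=14
member 0 (0-1): L=1.7329, (cx,cy)=(0.2210,0.9753)
member 1 (0-2): L=0.8700, (cx,cy)=(1.0000,0.0000)
member 2 (1-2): L=1.7588, (cx,cy)=(0.2769,-0.9609)
member 3 (1-3): L=0.9277, (cx,cy)=(0.9950,0.1003)
member 4 (2-3): L=1.8355, (cx,cy)=(0.2375,0.9714)
member 5 (2-4): L=0.8540, (cx,cy)=(1.0000,0.0000)
member 6 (3-4): L=1.8313, (cx,cy)=(0.2282,-0.9736)
member 7 (3-5): L=0.8299, (cx,cy)=(0.9929,0.1193)
member 8 (4-5): L=1.9253, (cx,cy)=(0.2109,0.9775)
member 9 (4-6): L=0.8760, (cx,cy)=(1.0000,0.0000)
member 10 (5-6): L=1.9398, (cx,cy)=(0.2423,-0.9702)
solve A·x = −loads:
  F[0-1] = -809.5397 N (compression)
  F[0-2] = -590.5136 N (compression)
  F[1-2] = +780.2297 N (tension)
  F[1-3] = -396.9705 N (compression)
  F[2-3] = +449.7087 N (tension)
  F[2-4] = +288.1499 N (tension)
  F[3-4] = -431.2187 N (compression)
  F[3-5] = -191.0896 N (compression)
  F[4-5] = +429.4941 N (tension)
  F[4-6] = +99.1548 N (tension)
  F[5-6] = -409.2352 N (compression)
  Rx@0 = +769.4400 N
  Ry@0 = +789.5188 N
  Ry@6 = +397.0412 N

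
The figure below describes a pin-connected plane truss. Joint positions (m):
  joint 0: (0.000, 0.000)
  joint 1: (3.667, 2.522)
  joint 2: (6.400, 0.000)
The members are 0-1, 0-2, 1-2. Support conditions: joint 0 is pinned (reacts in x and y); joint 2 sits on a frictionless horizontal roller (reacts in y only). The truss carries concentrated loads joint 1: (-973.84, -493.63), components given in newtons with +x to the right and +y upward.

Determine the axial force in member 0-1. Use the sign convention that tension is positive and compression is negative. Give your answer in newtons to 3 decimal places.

N=3 nodes, M=3 members, R=3 reactions → 2N=6, M+R=6
member 0 (0-1): L=4.4505, (cx,cy)=(0.8239,0.5667)
member 1 (0-2): L=6.4000, (cx,cy)=(1.0000,0.0000)
member 2 (1-2): L=3.7188, (cx,cy)=(0.7349,-0.6782)
solve A·x = −loads:
  F[0-1] = -1049.1950 N (compression)
  F[0-2] = -109.3625 N (compression)
  F[1-2] = +148.8115 N (tension)
  Rx@0 = +973.8400 N
  Ry@0 = +594.5493 N
  Ry@2 = -100.9193 N

-1049.195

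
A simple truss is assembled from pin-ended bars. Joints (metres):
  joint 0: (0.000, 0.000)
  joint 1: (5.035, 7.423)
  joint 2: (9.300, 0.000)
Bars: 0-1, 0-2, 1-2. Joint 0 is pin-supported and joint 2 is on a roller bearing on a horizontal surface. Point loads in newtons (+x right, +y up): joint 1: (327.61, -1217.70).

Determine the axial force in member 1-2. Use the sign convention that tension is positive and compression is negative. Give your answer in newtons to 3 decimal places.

-1061.910

N=3 nodes, M=3 members, R=3 reactions → 2N=6, M+R=6
member 0 (0-1): L=8.9695, (cx,cy)=(0.5613,0.8276)
member 1 (0-2): L=9.3000, (cx,cy)=(1.0000,0.0000)
member 2 (1-2): L=8.5610, (cx,cy)=(0.4982,-0.8671)
solve A·x = −loads:
  F[0-1] = -358.8176 N (compression)
  F[0-2] = +529.0308 N (tension)
  F[1-2] = -1061.9100 N (compression)
  Rx@0 = -327.6100 N
  Ry@0 = +296.9507 N
  Ry@2 = +920.7493 N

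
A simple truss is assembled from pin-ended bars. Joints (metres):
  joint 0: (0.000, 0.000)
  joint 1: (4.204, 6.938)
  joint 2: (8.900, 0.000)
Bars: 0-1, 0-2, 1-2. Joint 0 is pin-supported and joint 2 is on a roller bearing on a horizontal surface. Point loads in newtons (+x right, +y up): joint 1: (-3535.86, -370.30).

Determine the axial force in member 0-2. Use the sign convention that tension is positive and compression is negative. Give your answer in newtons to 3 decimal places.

-1747.271

N=3 nodes, M=3 members, R=3 reactions → 2N=6, M+R=6
member 0 (0-1): L=8.1123, (cx,cy)=(0.5182,0.8552)
member 1 (0-2): L=8.9000, (cx,cy)=(1.0000,0.0000)
member 2 (1-2): L=8.3778, (cx,cy)=(0.5605,-0.8281)
solve A·x = −loads:
  F[0-1] = -3451.3732 N (compression)
  F[0-2] = -1747.2713 N (compression)
  F[1-2] = +3117.1988 N (tension)
  Rx@0 = +3535.8600 N
  Ry@0 = +2951.7669 N
  Ry@2 = -2581.4669 N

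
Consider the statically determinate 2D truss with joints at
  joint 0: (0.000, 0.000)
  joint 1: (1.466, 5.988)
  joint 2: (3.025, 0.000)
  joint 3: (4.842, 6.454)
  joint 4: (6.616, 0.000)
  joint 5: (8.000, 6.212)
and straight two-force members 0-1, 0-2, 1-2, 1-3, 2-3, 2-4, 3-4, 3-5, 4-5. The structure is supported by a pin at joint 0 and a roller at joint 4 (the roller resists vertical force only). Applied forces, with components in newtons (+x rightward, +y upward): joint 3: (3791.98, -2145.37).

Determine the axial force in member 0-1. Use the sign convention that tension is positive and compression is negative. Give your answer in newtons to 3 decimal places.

N=6 nodes, M=9 members, R=3 reactions → 2N=12, M+R=12
member 0 (0-1): L=6.1648, (cx,cy)=(0.2378,0.9713)
member 1 (0-2): L=3.0250, (cx,cy)=(1.0000,0.0000)
member 2 (1-2): L=6.1876, (cx,cy)=(0.2520,-0.9677)
member 3 (1-3): L=3.4080, (cx,cy)=(0.9906,0.1367)
member 4 (2-3): L=6.7049, (cx,cy)=(0.2710,0.9626)
member 5 (2-4): L=3.5910, (cx,cy)=(1.0000,0.0000)
member 6 (3-4): L=6.6934, (cx,cy)=(0.2650,-0.9642)
member 7 (3-5): L=3.1673, (cx,cy)=(0.9971,-0.0764)
member 8 (4-5): L=6.3643, (cx,cy)=(0.2175,0.9761)
solve A·x = −loads:
  F[0-1] = +3216.1318 N (tension)
  F[0-2] = +3027.1838 N (tension)
  F[1-2] = -3010.7287 N (compression)
  F[1-3] = +1537.8076 N (tension)
  F[2-3] = +3026.8635 N (tension)
  F[2-4] = +1448.3482 N (tension)
  F[3-4] = -5464.6728 N (compression)
  F[3-5] = -0.0000 N (tension)
  F[4-5] = +0.0000 N (tension)
  Rx@0 = -3791.9800 N
  Ry@0 = -3123.8743 N
  Ry@4 = +5269.2443 N

3216.132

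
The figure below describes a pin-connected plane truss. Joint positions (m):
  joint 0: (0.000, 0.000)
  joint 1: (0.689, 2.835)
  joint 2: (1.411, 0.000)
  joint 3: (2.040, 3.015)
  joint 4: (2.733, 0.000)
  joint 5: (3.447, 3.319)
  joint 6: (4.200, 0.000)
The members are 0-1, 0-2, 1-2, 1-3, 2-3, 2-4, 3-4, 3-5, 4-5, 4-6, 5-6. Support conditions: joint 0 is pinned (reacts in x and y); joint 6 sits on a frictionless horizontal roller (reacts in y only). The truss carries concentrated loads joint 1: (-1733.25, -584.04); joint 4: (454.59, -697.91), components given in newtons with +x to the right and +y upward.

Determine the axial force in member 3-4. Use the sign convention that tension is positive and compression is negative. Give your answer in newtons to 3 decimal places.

1415.983

N=7 nodes, M=11 members, R=3 reactions → 2N=14, M+R=14
member 0 (0-1): L=2.9175, (cx,cy)=(0.2362,0.9717)
member 1 (0-2): L=1.4110, (cx,cy)=(1.0000,0.0000)
member 2 (1-2): L=2.9255, (cx,cy)=(0.2468,-0.9691)
member 3 (1-3): L=1.3629, (cx,cy)=(0.9912,0.1321)
member 4 (2-3): L=3.0799, (cx,cy)=(0.2042,0.9789)
member 5 (2-4): L=1.3220, (cx,cy)=(1.0000,0.0000)
member 6 (3-4): L=3.0936, (cx,cy)=(0.2240,-0.9746)
member 7 (3-5): L=1.4395, (cx,cy)=(0.9774,0.2112)
member 8 (4-5): L=3.3949, (cx,cy)=(0.2103,0.9776)
member 9 (4-6): L=1.4670, (cx,cy)=(1.0000,0.0000)
member 10 (5-6): L=3.4033, (cx,cy)=(0.2213,-0.9752)
solve A·x = −loads:
  F[0-1] = -1957.3070 N (compression)
  F[0-2] = -816.4240 N (compression)
  F[1-2] = +1484.3531 N (tension)
  F[1-3] = +912.6760 N (tension)
  F[2-3] = -1469.4080 N (compression)
  F[2-4] = -149.9995 N (compression)
  F[3-4] = +1415.9833 N (tension)
  F[3-5] = +294.0275 N (tension)
  F[4-5] = -697.6934 N (compression)
  F[4-6] = -140.6613 N (compression)
  F[5-6] = +635.7495 N (tension)
  Rx@0 = +1278.6600 N
  Ry@0 = +1901.9434 N
  Ry@6 = -619.9934 N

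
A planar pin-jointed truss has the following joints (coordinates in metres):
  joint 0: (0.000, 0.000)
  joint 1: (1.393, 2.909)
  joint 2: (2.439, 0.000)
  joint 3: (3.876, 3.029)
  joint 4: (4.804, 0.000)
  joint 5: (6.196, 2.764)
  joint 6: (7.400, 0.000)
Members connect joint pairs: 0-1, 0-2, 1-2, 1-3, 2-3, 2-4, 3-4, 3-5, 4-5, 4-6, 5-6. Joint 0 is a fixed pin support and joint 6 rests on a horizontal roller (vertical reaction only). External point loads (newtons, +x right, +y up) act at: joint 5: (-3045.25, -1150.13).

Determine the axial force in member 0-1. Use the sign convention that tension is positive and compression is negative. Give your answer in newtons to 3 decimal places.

N=7 nodes, M=11 members, R=3 reactions → 2N=14, M+R=14
member 0 (0-1): L=3.2253, (cx,cy)=(0.4319,0.9019)
member 1 (0-2): L=2.4390, (cx,cy)=(1.0000,0.0000)
member 2 (1-2): L=3.0913, (cx,cy)=(0.3384,-0.9410)
member 3 (1-3): L=2.4859, (cx,cy)=(0.9988,0.0483)
member 4 (2-3): L=3.3526, (cx,cy)=(0.4286,0.9035)
member 5 (2-4): L=2.3650, (cx,cy)=(1.0000,0.0000)
member 6 (3-4): L=3.1680, (cx,cy)=(0.2929,-0.9561)
member 7 (3-5): L=2.3351, (cx,cy)=(0.9935,-0.1135)
member 8 (4-5): L=3.0947, (cx,cy)=(0.4498,0.8931)
member 9 (4-6): L=2.5960, (cx,cy)=(1.0000,0.0000)
member 10 (5-6): L=3.0148, (cx,cy)=(0.3994,-0.9168)
solve A·x = −loads:
  F[0-1] = -1468.6059 N (compression)
  F[0-2] = -2410.9675 N (compression)
  F[1-2] = +1351.5361 N (tension)
  F[1-3] = -1092.8682 N (compression)
  F[2-3] = -1407.6818 N (compression)
  F[2-4] = -1350.2885 N (compression)
  F[3-4] = +1645.4110 N (tension)
  F[3-5] = -2191.1109 N (compression)
  F[4-5] = -1761.4798 N (compression)
  F[4-6] = -75.9867 N (compression)
  F[5-6] = +190.2728 N (tension)
  Rx@0 = +3045.2500 N
  Ry@0 = +1324.5713 N
  Ry@6 = -174.4413 N

-1468.606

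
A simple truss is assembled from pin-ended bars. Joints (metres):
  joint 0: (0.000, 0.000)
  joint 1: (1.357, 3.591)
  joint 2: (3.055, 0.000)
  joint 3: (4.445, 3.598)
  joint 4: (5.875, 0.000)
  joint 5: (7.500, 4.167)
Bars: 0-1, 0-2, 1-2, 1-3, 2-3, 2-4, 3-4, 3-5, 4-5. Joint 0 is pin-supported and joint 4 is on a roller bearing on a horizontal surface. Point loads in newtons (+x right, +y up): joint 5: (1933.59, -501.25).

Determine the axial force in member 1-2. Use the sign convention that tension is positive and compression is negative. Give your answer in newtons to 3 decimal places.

-1667.185

N=6 nodes, M=9 members, R=3 reactions → 2N=12, M+R=12
member 0 (0-1): L=3.8388, (cx,cy)=(0.3535,0.9354)
member 1 (0-2): L=3.0550, (cx,cy)=(1.0000,0.0000)
member 2 (1-2): L=3.9722, (cx,cy)=(0.4275,-0.9040)
member 3 (1-3): L=3.0880, (cx,cy)=(1.0000,0.0023)
member 4 (2-3): L=3.8572, (cx,cy)=(0.3604,0.9328)
member 5 (2-4): L=2.8200, (cx,cy)=(1.0000,0.0000)
member 6 (3-4): L=3.8718, (cx,cy)=(0.3693,-0.9293)
member 7 (3-5): L=3.1075, (cx,cy)=(0.9831,0.1831)
member 8 (4-5): L=4.4726, (cx,cy)=(0.3633,0.9317)
solve A·x = −loads:
  F[0-1] = +1614.3179 N (tension)
  F[0-2] = +1362.9419 N (tension)
  F[1-2] = -1667.1847 N (compression)
  F[1-3] = +1283.3218 N (tension)
  F[2-3] = +1615.7467 N (tension)
  F[2-4] = +68.0073 N (tension)
  F[3-4] = -1164.8566 N (compression)
  F[3-5] = +2335.2936 N (tension)
  F[4-5] = -996.9789 N (compression)
  Rx@0 = -1933.5900 N
  Ry@0 = -1510.0937 N
  Ry@4 = +2011.3437 N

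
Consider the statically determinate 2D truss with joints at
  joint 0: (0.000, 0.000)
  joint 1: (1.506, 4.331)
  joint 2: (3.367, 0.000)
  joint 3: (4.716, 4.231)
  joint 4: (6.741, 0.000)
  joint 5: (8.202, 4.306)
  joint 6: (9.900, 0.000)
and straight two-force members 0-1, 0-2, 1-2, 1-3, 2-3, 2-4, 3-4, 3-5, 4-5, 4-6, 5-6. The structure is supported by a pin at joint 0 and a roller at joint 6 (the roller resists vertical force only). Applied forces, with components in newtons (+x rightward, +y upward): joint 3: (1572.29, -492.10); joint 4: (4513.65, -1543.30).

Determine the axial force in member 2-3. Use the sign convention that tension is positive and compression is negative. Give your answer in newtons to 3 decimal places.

-84.071

N=7 nodes, M=11 members, R=3 reactions → 2N=14, M+R=14
member 0 (0-1): L=4.5854, (cx,cy)=(0.3284,0.9445)
member 1 (0-2): L=3.3670, (cx,cy)=(1.0000,0.0000)
member 2 (1-2): L=4.7139, (cx,cy)=(0.3948,-0.9188)
member 3 (1-3): L=3.2116, (cx,cy)=(0.9995,-0.0311)
member 4 (2-3): L=4.4409, (cx,cy)=(0.3038,0.9527)
member 5 (2-4): L=3.3740, (cx,cy)=(1.0000,0.0000)
member 6 (3-4): L=4.6906, (cx,cy)=(0.4317,-0.9020)
member 7 (3-5): L=3.4868, (cx,cy)=(0.9998,0.0215)
member 8 (4-5): L=4.5471, (cx,cy)=(0.3213,0.9470)
member 9 (4-6): L=3.1590, (cx,cy)=(1.0000,0.0000)
member 10 (5-6): L=4.6287, (cx,cy)=(0.3668,-0.9303)
solve A·x = −loads:
  F[0-1] = -82.7706 N (compression)
  F[0-2] = +6113.1248 N (tension)
  F[1-2] = +87.1795 N (tension)
  F[1-3] = -61.6323 N (compression)
  F[2-3] = -84.0708 N (compression)
  F[2-4] = +6173.0807 N (tension)
  F[3-4] = -493.3866 N (compression)
  F[3-5] = -1446.7645 N (compression)
  F[4-5] = +2099.6728 N (tension)
  F[4-6] = +771.7978 N (tension)
  F[5-6] = -2103.8978 N (compression)
  Rx@0 = -6085.9400 N
  Ry@0 = +78.1790 N
  Ry@6 = +1957.2210 N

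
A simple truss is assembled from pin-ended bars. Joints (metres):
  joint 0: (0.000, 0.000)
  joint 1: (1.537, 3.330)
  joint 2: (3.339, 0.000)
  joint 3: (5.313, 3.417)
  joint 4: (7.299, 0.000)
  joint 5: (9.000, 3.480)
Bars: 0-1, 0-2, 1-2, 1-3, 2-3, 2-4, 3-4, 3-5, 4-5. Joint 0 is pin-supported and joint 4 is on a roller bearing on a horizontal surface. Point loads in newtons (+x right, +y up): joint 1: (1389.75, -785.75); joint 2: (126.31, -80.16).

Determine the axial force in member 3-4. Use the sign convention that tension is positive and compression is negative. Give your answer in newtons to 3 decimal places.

N=6 nodes, M=9 members, R=3 reactions → 2N=12, M+R=12
member 0 (0-1): L=3.6676, (cx,cy)=(0.4191,0.9080)
member 1 (0-2): L=3.3390, (cx,cy)=(1.0000,0.0000)
member 2 (1-2): L=3.7863, (cx,cy)=(0.4759,-0.8795)
member 3 (1-3): L=3.7770, (cx,cy)=(0.9997,0.0230)
member 4 (2-3): L=3.9462, (cx,cy)=(0.5002,0.8659)
member 5 (2-4): L=3.9600, (cx,cy)=(1.0000,0.0000)
member 6 (3-4): L=3.9522, (cx,cy)=(0.5025,-0.8646)
member 7 (3-5): L=3.6875, (cx,cy)=(0.9999,0.0171)
member 8 (4-5): L=3.8735, (cx,cy)=(0.4391,0.8984)
solve A·x = −loads:
  F[0-1] = -32.7528 N (compression)
  F[0-2] = +1529.7859 N (tension)
  F[1-2] = -885.3362 N (compression)
  F[1-3] = -982.3822 N (compression)
  F[2-3] = +991.8073 N (tension)
  F[2-4] = +485.9929 N (tension)
  F[3-4] = -967.1467 N (compression)
  F[3-5] = -0.0000 N (compression)
  F[4-5] = +0.0000 N (tension)
  Rx@0 = -1516.0600 N
  Ry@0 = +29.7380 N
  Ry@4 = +836.1720 N

-967.147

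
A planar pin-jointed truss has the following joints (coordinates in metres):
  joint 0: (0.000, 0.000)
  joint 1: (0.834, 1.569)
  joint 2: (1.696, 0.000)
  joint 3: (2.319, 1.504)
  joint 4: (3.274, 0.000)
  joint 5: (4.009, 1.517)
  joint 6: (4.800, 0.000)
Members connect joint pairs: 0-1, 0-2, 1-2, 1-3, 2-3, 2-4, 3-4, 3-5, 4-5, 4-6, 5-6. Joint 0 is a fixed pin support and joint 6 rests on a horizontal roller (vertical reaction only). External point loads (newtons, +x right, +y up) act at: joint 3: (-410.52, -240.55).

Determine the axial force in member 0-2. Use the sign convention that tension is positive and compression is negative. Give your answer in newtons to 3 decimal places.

-276.057

N=7 nodes, M=11 members, R=3 reactions → 2N=14, M+R=14
member 0 (0-1): L=1.7769, (cx,cy)=(0.4694,0.8830)
member 1 (0-2): L=1.6960, (cx,cy)=(1.0000,0.0000)
member 2 (1-2): L=1.7902, (cx,cy)=(0.4815,-0.8764)
member 3 (1-3): L=1.4864, (cx,cy)=(0.9990,-0.0437)
member 4 (2-3): L=1.6279, (cx,cy)=(0.3827,0.9239)
member 5 (2-4): L=1.5780, (cx,cy)=(1.0000,0.0000)
member 6 (3-4): L=1.7816, (cx,cy)=(0.5360,-0.8442)
member 7 (3-5): L=1.6900, (cx,cy)=(1.0000,0.0077)
member 8 (4-5): L=1.6857, (cx,cy)=(0.4360,0.8999)
member 9 (4-6): L=1.5260, (cx,cy)=(1.0000,0.0000)
member 10 (5-6): L=1.7108, (cx,cy)=(0.4623,-0.8867)
solve A·x = −loads:
  F[0-1] = -286.4802 N (compression)
  F[0-2] = -276.0574 N (compression)
  F[1-2] = +302.6192 N (tension)
  F[1-3] = -280.4455 N (compression)
  F[2-3] = -287.0817 N (compression)
  F[2-4] = -20.4780 N (compression)
  F[3-4] = +14.8192 N (tension)
  F[3-5] = +12.5346 N (tension)
  F[4-5] = -13.9014 N (compression)
  F[4-6] = -6.4729 N (compression)
  F[5-6] = +14.0001 N (tension)
  Rx@0 = +410.5200 N
  Ry@0 = +252.9639 N
  Ry@6 = -12.4139 N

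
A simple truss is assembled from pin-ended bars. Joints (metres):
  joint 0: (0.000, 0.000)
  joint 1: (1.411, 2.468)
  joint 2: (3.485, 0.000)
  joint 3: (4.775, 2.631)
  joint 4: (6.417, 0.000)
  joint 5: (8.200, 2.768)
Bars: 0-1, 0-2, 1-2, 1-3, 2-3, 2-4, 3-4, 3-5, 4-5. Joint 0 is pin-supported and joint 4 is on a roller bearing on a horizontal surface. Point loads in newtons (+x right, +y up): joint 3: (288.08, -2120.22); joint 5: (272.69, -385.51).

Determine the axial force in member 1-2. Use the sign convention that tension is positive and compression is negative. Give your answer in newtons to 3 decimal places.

243.667

N=6 nodes, M=9 members, R=3 reactions → 2N=12, M+R=12
member 0 (0-1): L=2.8429, (cx,cy)=(0.4963,0.8681)
member 1 (0-2): L=3.4850, (cx,cy)=(1.0000,0.0000)
member 2 (1-2): L=3.2237, (cx,cy)=(0.6434,-0.7656)
member 3 (1-3): L=3.3679, (cx,cy)=(0.9988,0.0484)
member 4 (2-3): L=2.9302, (cx,cy)=(0.4402,0.8979)
member 5 (2-4): L=2.9320, (cx,cy)=(1.0000,0.0000)
member 6 (3-4): L=3.1013, (cx,cy)=(0.5294,-0.8483)
member 7 (3-5): L=3.4277, (cx,cy)=(0.9992,0.0400)
member 8 (4-5): L=3.2926, (cx,cy)=(0.5415,0.8407)
solve A·x = −loads:
  F[0-1] = -230.0006 N (compression)
  F[0-2] = +674.9258 N (tension)
  F[1-2] = +243.6672 N (tension)
  F[1-3] = -271.2375 N (compression)
  F[2-3] = -207.7607 N (compression)
  F[2-4] = +923.1538 N (tension)
  F[3-4] = -2238.6678 N (compression)
  F[3-5] = +535.2224 N (tension)
  F[4-5] = -484.0124 N (compression)
  Rx@0 = -560.7700 N
  Ry@0 = +199.6716 N
  Ry@4 = +2306.0584 N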